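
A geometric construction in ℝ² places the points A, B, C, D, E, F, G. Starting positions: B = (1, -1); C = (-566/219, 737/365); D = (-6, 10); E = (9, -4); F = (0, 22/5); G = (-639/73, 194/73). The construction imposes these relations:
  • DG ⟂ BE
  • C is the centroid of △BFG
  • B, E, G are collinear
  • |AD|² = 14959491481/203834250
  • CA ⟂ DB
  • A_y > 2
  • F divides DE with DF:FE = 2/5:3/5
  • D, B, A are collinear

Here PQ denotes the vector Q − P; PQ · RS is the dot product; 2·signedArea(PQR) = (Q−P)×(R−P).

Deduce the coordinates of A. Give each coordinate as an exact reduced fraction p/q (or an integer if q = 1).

1. A_x = -260737/186150  [D, B, A are collinear ∩ CA ⟂ DB]
2. A_y = 516101/186150  [D, B, A are collinear ∩ CA ⟂ DB]
   → A = (-260737/186150, 516101/186150)

A = (-260737/186150, 516101/186150)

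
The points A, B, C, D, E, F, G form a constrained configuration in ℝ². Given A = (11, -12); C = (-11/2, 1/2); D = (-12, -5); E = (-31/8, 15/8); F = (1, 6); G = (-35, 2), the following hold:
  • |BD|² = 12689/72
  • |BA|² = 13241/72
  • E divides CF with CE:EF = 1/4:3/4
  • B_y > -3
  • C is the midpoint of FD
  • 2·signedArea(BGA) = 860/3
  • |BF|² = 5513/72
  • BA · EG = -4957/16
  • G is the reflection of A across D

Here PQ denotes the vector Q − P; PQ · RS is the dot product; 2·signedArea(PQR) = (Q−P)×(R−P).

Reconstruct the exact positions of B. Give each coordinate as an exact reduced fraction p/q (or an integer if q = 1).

B = (13/12, -11/4)

1. B_x = 13/12  [BA · EG = -4957/16 ∩ 2·signedArea(BGA) = 860/3]
2. B_y = -11/4  [BA · EG = -4957/16 ∩ 2·signedArea(BGA) = 860/3]
   → B = (13/12, -11/4)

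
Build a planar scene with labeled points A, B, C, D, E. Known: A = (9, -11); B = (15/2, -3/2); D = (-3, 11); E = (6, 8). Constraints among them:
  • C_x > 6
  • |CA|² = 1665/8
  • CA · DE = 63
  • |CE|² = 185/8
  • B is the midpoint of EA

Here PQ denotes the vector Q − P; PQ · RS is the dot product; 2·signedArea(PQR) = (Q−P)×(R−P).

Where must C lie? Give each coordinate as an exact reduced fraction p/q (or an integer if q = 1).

C = (27/4, 13/4)

1. C_x = 27/4  [line -9·x + 3·y + 51 = 0 ∩ |CA|² = 1665/8]
2. C_y = 13/4  [line -9·x + 3·y + 51 = 0 ∩ |CA|² = 1665/8]
   → C = (27/4, 13/4)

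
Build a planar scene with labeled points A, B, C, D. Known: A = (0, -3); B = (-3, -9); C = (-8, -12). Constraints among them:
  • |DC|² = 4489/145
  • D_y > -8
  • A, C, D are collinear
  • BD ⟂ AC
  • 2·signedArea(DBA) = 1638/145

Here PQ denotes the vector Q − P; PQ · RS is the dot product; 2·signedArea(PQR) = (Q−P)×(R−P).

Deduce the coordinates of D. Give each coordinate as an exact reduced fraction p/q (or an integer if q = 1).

D = (-624/145, -1137/145)

1. D_x = -624/145  [A, C, D are collinear ∩ BD ⟂ AC]
2. D_y = -1137/145  [A, C, D are collinear ∩ BD ⟂ AC]
   → D = (-624/145, -1137/145)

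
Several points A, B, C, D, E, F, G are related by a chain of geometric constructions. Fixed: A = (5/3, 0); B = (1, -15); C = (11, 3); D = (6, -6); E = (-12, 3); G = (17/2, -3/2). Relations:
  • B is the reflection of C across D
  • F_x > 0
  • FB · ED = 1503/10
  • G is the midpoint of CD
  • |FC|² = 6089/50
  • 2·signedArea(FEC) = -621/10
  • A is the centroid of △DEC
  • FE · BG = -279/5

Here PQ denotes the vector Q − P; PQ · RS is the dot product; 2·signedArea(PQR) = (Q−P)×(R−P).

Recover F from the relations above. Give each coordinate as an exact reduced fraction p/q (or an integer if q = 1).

F = (3/10, 3/10)

1. F_x = 3/10  [FB · ED = 1503/10 ∩ FE · BG = -279/5]
2. F_y = 3/10  [FB · ED = 1503/10 ∩ FE · BG = -279/5]
   → F = (3/10, 3/10)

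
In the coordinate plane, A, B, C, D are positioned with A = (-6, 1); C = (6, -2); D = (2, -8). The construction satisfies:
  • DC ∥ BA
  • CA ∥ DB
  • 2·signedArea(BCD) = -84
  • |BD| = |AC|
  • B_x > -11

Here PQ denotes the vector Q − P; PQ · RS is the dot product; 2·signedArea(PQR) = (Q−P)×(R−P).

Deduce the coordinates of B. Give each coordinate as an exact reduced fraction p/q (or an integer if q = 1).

B = (-10, -5)

1. B_x = -10  [DC ∥ BA ∩ CA ∥ DB]
2. B_y = -5  [DC ∥ BA ∩ CA ∥ DB]
   → B = (-10, -5)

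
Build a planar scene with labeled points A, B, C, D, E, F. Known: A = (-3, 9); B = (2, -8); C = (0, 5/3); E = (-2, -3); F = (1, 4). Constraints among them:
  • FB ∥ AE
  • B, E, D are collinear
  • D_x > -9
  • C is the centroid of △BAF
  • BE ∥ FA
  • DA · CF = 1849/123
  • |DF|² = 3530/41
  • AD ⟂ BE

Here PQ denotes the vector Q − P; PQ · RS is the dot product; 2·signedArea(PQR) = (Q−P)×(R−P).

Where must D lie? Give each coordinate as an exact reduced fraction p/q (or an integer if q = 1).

1. D_x = -338/41  [B, E, D are collinear ∩ AD ⟂ BE]
2. D_y = 197/41  [B, E, D are collinear ∩ AD ⟂ BE]
   → D = (-338/41, 197/41)

D = (-338/41, 197/41)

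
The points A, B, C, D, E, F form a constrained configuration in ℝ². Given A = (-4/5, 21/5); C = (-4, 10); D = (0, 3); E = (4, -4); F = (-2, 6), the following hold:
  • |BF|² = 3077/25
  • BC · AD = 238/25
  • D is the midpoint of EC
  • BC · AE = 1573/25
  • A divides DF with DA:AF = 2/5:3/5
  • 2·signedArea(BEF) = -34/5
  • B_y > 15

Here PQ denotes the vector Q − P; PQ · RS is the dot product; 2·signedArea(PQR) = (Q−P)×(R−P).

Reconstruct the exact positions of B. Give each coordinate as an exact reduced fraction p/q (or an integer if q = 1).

1. B_x = -36/5  [2·signedArea(BEF) = -34/5 ∩ BC · AE = 1573/25]
2. B_y = 79/5  [2·signedArea(BEF) = -34/5 ∩ BC · AE = 1573/25]
   → B = (-36/5, 79/5)

B = (-36/5, 79/5)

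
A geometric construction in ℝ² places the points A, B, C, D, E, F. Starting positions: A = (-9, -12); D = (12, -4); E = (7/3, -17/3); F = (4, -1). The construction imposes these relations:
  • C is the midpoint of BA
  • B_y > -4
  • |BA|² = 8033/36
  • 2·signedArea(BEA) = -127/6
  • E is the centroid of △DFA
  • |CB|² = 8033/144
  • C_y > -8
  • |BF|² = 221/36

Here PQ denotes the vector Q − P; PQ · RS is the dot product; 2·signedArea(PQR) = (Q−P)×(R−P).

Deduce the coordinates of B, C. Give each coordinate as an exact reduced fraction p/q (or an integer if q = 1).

B = (19/6, -10/3)
C = (-35/12, -23/3)

1. B_x = 19/6  [line 19/3·x + -34/3·y + -347/6 = 0 ∩ |BA|² = 8033/36]
2. B_y = -10/3  [line 19/3·x + -34/3·y + -347/6 = 0 ∩ |BA|² = 8033/36]
   → B = (19/6, -10/3)
3. C_x = -35/12  [C is the midpoint of BA]
4. C_y = -23/3  [C is the midpoint of BA]
   → C = (-35/12, -23/3)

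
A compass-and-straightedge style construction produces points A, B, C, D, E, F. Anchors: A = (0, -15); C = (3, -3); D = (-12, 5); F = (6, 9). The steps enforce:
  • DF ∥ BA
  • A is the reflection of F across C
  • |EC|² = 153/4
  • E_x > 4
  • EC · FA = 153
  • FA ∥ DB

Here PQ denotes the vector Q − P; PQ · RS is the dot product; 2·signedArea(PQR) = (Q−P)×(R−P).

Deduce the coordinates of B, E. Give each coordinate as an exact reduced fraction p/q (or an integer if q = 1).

B = (-18, -19)
E = (9/2, 3)

1. B_x = -18  [DF ∥ BA ∩ FA ∥ DB]
2. B_y = -19  [DF ∥ BA ∩ FA ∥ DB]
   → B = (-18, -19)
3. E_x = 9/2  [line 6·x + 24·y + -99 = 0 ∩ |EC|² = 153/4]
4. E_y = 3  [line 6·x + 24·y + -99 = 0 ∩ |EC|² = 153/4]
   → E = (9/2, 3)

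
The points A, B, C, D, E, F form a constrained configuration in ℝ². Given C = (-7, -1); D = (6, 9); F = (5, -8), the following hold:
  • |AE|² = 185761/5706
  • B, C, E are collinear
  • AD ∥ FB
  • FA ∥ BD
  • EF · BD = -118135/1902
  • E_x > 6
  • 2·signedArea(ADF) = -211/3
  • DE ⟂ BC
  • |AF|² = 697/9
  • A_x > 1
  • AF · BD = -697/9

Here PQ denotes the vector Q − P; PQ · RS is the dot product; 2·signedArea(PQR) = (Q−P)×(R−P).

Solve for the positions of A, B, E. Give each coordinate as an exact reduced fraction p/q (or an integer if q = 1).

A = (4/3, 0)
B = (29/3, 1)
E = (4437/634, 431/634)

1. A_x = 4/3  [line 17·x + -1·y + -68/3 = 0 ∩ |AF|² = 697/9]
2. A_y = 0  [line 17·x + -1·y + -68/3 = 0 ∩ |AF|² = 697/9]
   → A = (4/3, 0)
3. B_x = 29/3  [AF · BD = -697/9 ∩ FA ∥ BD]
4. B_y = 1  [AF · BD = -697/9 ∩ FA ∥ BD]
   → B = (29/3, 1)
5. E_x = 4437/634  [B, C, E are collinear ∩ DE ⟂ BC]
6. E_y = 431/634  [B, C, E are collinear ∩ DE ⟂ BC]
   → E = (4437/634, 431/634)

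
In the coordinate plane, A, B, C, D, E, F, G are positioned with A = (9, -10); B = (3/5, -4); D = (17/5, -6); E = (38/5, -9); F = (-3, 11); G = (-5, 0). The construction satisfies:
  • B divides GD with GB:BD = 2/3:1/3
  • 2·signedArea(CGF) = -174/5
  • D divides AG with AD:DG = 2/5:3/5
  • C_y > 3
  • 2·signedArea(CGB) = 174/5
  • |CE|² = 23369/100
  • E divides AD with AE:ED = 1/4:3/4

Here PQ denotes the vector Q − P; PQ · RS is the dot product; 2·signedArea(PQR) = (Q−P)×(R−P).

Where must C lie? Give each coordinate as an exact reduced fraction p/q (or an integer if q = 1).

1. C_x = -6/5  [2·signedArea(CGB) = 174/5 ∩ 2·signedArea(CGF) = -174/5]
2. C_y = 7/2  [2·signedArea(CGB) = 174/5 ∩ 2·signedArea(CGF) = -174/5]
   → C = (-6/5, 7/2)

C = (-6/5, 7/2)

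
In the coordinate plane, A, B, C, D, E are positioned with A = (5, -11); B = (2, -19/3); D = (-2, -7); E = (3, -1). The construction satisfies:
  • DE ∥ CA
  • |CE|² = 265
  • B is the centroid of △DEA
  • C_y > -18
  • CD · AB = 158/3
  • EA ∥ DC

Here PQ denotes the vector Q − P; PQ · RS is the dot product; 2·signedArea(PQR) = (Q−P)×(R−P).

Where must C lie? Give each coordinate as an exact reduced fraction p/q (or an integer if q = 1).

C = (0, -17)

1. C_x = 0  [DE ∥ CA ∩ EA ∥ DC]
2. C_y = -17  [DE ∥ CA ∩ EA ∥ DC]
   → C = (0, -17)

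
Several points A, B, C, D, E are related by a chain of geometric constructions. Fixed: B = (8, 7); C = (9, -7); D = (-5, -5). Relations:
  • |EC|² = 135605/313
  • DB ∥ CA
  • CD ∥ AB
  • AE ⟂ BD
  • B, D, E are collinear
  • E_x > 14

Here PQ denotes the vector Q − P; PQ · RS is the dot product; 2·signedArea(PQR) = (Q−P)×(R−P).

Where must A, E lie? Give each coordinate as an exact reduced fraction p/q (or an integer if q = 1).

1. A_x = 22  [CD ∥ AB ∩ DB ∥ CA]
2. A_y = 5  [CD ∥ AB ∩ DB ∥ CA]
   → A = (22, 5)
3. E_x = 4558/313  [B, D, E are collinear ∩ AE ⟂ BD]
4. E_y = 4087/313  [B, D, E are collinear ∩ AE ⟂ BD]
   → E = (4558/313, 4087/313)

A = (22, 5)
E = (4558/313, 4087/313)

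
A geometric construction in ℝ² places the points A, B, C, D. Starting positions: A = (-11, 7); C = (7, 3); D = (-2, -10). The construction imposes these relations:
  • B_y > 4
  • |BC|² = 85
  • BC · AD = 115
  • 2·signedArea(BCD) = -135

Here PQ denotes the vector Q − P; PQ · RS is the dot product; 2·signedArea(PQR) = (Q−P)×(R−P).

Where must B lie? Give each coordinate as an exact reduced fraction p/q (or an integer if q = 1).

1. B_x = -2  [2·signedArea(BCD) = -135 ∩ BC · AD = 115]
2. B_y = 5  [2·signedArea(BCD) = -135 ∩ BC · AD = 115]
   → B = (-2, 5)

B = (-2, 5)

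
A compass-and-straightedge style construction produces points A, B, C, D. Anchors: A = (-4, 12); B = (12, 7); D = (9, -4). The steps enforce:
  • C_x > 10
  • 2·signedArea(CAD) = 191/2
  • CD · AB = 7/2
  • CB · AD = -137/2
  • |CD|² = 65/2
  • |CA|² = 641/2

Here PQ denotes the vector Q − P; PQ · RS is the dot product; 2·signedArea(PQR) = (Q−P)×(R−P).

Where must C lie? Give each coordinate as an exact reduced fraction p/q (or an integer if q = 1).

C = (21/2, 3/2)

1. C_x = 21/2  [2·signedArea(CAD) = 191/2 ∩ CD · AB = 7/2]
2. C_y = 3/2  [2·signedArea(CAD) = 191/2 ∩ CD · AB = 7/2]
   → C = (21/2, 3/2)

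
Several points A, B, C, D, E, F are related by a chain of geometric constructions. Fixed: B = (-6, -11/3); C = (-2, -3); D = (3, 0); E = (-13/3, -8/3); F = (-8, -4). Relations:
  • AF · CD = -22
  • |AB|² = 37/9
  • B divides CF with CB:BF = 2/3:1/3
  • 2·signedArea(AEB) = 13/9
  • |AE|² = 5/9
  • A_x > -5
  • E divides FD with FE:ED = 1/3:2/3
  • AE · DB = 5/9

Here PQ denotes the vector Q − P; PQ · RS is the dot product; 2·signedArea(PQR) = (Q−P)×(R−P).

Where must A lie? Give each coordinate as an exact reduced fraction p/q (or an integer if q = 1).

A = (-4, -10/3)

1. A_x = -4  [AE · DB = 5/9 ∩ 2·signedArea(AEB) = 13/9]
2. A_y = -10/3  [AE · DB = 5/9 ∩ 2·signedArea(AEB) = 13/9]
   → A = (-4, -10/3)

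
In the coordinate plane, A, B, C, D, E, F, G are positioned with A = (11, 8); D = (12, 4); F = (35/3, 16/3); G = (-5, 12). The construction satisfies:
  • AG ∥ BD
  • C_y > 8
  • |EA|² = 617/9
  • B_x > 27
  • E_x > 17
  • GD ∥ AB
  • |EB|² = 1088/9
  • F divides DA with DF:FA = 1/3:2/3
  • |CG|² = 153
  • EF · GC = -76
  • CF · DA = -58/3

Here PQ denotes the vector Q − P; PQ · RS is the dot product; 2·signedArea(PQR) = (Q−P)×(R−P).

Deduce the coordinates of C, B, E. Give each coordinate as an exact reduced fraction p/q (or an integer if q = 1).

1. C_x = 7  [line 1·x + -4·y + 29 = 0 ∩ |CG|² = 153]
2. C_y = 9  [line 1·x + -4·y + 29 = 0 ∩ |CG|² = 153]
   → C = (7, 9)
3. B_x = 28  [AG ∥ BD ∩ GD ∥ AB]
4. B_y = 0  [AG ∥ BD ∩ GD ∥ AB]
   → B = (28, 0)
5. E_x = 52/3  [line -12·x + 3·y + 200 = 0 ∩ |EB|² = 1088/9]
6. E_y = 8/3  [line -12·x + 3·y + 200 = 0 ∩ |EB|² = 1088/9]
   → E = (52/3, 8/3)

B = (28, 0)
C = (7, 9)
E = (52/3, 8/3)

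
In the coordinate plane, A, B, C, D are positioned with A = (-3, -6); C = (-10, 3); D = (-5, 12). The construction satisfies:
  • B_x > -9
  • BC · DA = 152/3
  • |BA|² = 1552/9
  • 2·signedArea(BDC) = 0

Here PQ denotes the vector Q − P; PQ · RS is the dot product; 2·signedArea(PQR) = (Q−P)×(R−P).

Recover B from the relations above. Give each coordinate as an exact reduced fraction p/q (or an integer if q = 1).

1. B_x = -25/3  [2·signedArea(BDC) = 0 ∩ BC · DA = 152/3]
2. B_y = 6  [2·signedArea(BDC) = 0 ∩ BC · DA = 152/3]
   → B = (-25/3, 6)

B = (-25/3, 6)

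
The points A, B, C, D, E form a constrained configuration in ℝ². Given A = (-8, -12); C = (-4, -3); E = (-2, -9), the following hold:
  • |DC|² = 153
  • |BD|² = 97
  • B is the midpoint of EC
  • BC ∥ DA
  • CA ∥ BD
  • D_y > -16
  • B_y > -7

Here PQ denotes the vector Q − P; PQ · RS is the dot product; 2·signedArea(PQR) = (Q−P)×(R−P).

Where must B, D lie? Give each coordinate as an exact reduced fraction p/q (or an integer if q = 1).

1. B_x = -3  [B is the midpoint of EC]
2. B_y = -6  [B is the midpoint of EC]
   → B = (-3, -6)
3. D_x = -7  [BC ∥ DA ∩ CA ∥ BD]
4. D_y = -15  [BC ∥ DA ∩ CA ∥ BD]
   → D = (-7, -15)

B = (-3, -6)
D = (-7, -15)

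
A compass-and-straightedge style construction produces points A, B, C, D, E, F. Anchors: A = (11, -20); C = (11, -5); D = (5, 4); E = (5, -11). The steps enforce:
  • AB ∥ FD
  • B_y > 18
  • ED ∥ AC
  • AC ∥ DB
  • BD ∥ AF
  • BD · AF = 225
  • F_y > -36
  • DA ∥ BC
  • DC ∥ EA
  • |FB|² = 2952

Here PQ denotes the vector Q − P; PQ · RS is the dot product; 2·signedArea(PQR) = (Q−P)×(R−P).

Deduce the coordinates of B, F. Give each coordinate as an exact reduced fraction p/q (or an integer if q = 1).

B = (5, 19)
F = (11, -35)

1. B_x = 5  [DA ∥ BC ∩ AC ∥ DB]
2. B_y = 19  [DA ∥ BC ∩ AC ∥ DB]
   → B = (5, 19)
3. F_x = 11  [AB ∥ FD ∩ BD ∥ AF]
4. F_y = -35  [AB ∥ FD ∩ BD ∥ AF]
   → F = (11, -35)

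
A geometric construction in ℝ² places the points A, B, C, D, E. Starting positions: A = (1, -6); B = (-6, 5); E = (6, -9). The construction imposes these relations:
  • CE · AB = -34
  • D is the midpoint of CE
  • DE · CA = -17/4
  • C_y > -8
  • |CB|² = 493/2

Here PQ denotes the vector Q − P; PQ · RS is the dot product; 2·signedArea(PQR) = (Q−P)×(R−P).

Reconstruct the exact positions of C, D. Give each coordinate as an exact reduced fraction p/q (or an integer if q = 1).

1. C_x = 7/2  [line 7·x + -11·y + -107 = 0 ∩ |CB|² = 493/2]
2. C_y = -15/2  [line 7·x + -11·y + -107 = 0 ∩ |CB|² = 493/2]
   → C = (7/2, -15/2)
3. D_x = 19/4  [D is the midpoint of CE]
4. D_y = -33/4  [D is the midpoint of CE]
   → D = (19/4, -33/4)

C = (7/2, -15/2)
D = (19/4, -33/4)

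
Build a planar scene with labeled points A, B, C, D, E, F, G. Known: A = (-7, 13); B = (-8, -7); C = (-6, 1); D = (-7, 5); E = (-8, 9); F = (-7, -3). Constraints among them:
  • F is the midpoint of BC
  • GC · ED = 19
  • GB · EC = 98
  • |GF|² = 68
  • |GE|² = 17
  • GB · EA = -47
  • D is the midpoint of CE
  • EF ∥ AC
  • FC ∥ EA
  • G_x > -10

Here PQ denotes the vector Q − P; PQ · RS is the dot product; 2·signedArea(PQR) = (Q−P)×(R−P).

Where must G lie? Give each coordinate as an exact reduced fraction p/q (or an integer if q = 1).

1. G_x = -9  [GB · EC = 98 ∩ GB · EA = -47]
2. G_y = 5  [GB · EC = 98 ∩ GB · EA = -47]
   → G = (-9, 5)

G = (-9, 5)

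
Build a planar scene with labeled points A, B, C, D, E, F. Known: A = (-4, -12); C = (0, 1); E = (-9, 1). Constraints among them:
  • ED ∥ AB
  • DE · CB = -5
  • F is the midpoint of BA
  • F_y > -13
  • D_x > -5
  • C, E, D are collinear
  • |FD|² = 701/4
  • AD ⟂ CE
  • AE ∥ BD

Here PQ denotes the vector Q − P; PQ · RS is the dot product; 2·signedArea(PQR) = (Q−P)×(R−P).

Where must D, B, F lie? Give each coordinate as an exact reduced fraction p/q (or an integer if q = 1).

1. D_x = -4  [C, E, D are collinear ∩ AD ⟂ CE]
2. D_y = 1  [C, E, D are collinear ∩ AD ⟂ CE]
   → D = (-4, 1)
3. B_x = 1  [AE ∥ BD ∩ ED ∥ AB]
4. B_y = -12  [AE ∥ BD ∩ ED ∥ AB]
   → B = (1, -12)
5. F_x = -3/2  [F is the midpoint of BA]
6. F_y = -12  [F is the midpoint of BA]
   → F = (-3/2, -12)

B = (1, -12)
D = (-4, 1)
F = (-3/2, -12)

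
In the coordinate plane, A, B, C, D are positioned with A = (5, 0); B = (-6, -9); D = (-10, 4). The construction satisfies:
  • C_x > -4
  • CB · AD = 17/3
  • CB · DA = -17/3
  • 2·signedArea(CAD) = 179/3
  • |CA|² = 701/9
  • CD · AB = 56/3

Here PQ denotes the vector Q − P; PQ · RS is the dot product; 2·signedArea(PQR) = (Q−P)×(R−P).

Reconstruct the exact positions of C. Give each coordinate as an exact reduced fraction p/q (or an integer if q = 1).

C = (-11/3, -5/3)

1. C_x = -11/3  [CB · DA = -17/3 ∩ CD · AB = 56/3]
2. C_y = -5/3  [CB · DA = -17/3 ∩ CD · AB = 56/3]
   → C = (-11/3, -5/3)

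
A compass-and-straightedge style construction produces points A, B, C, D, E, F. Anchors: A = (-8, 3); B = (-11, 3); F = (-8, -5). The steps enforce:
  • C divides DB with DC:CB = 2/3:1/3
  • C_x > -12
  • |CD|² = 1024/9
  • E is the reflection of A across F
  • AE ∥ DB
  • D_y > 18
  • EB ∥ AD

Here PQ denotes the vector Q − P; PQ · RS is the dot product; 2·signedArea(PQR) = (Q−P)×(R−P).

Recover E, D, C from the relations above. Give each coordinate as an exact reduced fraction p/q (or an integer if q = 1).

1. E_x = -8  [E is the reflection of A across F]
2. E_y = -13  [E is the reflection of A across F]
   → E = (-8, -13)
3. D_x = -11  [AE ∥ DB ∩ EB ∥ AD]
4. D_y = 19  [AE ∥ DB ∩ EB ∥ AD]
   → D = (-11, 19)
5. C_x = -11  [C divides DB with DC:CB = 2/3:1/3]
6. C_y = 25/3  [C divides DB with DC:CB = 2/3:1/3]
   → C = (-11, 25/3)

C = (-11, 25/3)
D = (-11, 19)
E = (-8, -13)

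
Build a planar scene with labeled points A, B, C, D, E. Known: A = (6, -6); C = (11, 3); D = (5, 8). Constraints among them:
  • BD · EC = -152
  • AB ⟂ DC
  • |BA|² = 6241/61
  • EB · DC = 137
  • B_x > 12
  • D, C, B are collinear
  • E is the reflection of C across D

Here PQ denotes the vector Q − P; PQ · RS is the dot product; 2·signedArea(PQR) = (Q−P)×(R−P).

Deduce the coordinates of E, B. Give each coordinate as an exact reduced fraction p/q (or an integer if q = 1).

1. E_x = -1  [E is the reflection of C across D]
2. E_y = 13  [E is the reflection of C across D]
   → E = (-1, 13)
3. B_x = 761/61  [D, C, B are collinear ∩ AB ⟂ DC]
4. B_y = 108/61  [D, C, B are collinear ∩ AB ⟂ DC]
   → B = (761/61, 108/61)

B = (761/61, 108/61)
E = (-1, 13)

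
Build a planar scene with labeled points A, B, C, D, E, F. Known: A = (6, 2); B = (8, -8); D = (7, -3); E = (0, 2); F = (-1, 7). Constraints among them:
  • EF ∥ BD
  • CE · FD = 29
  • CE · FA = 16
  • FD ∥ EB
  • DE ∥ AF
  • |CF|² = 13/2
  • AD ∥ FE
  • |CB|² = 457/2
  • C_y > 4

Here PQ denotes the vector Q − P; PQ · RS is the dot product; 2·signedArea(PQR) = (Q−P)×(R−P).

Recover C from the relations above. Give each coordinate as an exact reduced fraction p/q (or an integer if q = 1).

C = (-1/2, 9/2)

1. C_x = -1/2  [CE · FD = 29 ∩ CE · FA = 16]
2. C_y = 9/2  [CE · FD = 29 ∩ CE · FA = 16]
   → C = (-1/2, 9/2)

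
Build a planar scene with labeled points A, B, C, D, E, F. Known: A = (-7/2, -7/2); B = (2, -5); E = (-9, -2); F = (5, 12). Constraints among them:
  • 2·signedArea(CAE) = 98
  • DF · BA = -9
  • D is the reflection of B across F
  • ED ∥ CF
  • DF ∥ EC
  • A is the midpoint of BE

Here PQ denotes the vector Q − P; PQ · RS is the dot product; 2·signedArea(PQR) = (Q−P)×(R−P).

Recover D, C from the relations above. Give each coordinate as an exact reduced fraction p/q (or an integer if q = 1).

1. D_x = 8  [D is the reflection of B across F]
2. D_y = 29  [D is the reflection of B across F]
   → D = (8, 29)
3. C_x = -12  [ED ∥ CF ∩ DF ∥ EC]
4. C_y = -19  [ED ∥ CF ∩ DF ∥ EC]
   → C = (-12, -19)

C = (-12, -19)
D = (8, 29)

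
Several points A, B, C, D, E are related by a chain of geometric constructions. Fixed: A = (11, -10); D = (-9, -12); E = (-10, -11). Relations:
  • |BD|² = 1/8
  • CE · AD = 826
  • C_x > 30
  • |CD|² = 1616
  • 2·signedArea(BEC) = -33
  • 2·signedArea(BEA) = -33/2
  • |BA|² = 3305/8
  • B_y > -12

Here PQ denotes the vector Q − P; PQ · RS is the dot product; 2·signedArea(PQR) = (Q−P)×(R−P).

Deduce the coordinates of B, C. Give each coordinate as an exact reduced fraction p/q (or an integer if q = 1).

1. C_x = 31  [line 20·x + 2·y + -604 = 0 ∩ |CD|² = 1616]
2. C_y = -8  [line 20·x + 2·y + -604 = 0 ∩ |CD|² = 1616]
   → C = (31, -8)
3. B_x = -37/4  [2·signedArea(BEA) = -33/2 ∩ 2·signedArea(BEC) = -33]
4. B_y = -47/4  [2·signedArea(BEA) = -33/2 ∩ 2·signedArea(BEC) = -33]
   → B = (-37/4, -47/4)

B = (-37/4, -47/4)
C = (31, -8)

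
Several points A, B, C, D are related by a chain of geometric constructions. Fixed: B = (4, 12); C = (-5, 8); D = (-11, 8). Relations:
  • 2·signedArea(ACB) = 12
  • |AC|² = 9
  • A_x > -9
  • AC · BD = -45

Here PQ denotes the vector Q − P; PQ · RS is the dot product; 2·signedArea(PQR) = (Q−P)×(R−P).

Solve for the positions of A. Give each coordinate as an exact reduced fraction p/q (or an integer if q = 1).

1. A_x = -8  [2·signedArea(ACB) = 12 ∩ AC · BD = -45]
2. A_y = 8  [2·signedArea(ACB) = 12 ∩ AC · BD = -45]
   → A = (-8, 8)

A = (-8, 8)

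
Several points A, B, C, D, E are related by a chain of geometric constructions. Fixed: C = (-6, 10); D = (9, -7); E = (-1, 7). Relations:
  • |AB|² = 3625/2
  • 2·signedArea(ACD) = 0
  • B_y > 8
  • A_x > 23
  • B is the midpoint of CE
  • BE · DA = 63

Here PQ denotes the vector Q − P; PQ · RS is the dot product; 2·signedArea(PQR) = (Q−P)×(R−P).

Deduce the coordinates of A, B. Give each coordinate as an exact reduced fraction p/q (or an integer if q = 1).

1. B_x = -7/2  [B is the midpoint of CE]
2. B_y = 17/2  [B is the midpoint of CE]
   → B = (-7/2, 17/2)
3. A_x = 24  [2·signedArea(ACD) = 0 ∩ BE · DA = 63]
4. A_y = -24  [2·signedArea(ACD) = 0 ∩ BE · DA = 63]
   → A = (24, -24)

A = (24, -24)
B = (-7/2, 17/2)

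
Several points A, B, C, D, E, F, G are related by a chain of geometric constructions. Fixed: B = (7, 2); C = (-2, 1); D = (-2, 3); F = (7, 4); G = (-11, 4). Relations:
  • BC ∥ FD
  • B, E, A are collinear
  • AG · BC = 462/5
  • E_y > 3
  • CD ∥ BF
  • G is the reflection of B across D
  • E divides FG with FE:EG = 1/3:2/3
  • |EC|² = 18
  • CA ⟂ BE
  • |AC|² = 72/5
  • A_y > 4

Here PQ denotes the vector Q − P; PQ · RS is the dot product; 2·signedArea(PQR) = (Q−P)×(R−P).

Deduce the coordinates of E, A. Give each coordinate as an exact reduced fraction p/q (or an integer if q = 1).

1. E_x = 1  [E divides FG with FE:EG = 1/3:2/3]
2. E_y = 4  [E divides FG with FE:EG = 1/3:2/3]
   → E = (1, 4)
3. A_x = -4/5  [B, E, A are collinear ∩ CA ⟂ BE]
4. A_y = 23/5  [B, E, A are collinear ∩ CA ⟂ BE]
   → A = (-4/5, 23/5)

A = (-4/5, 23/5)
E = (1, 4)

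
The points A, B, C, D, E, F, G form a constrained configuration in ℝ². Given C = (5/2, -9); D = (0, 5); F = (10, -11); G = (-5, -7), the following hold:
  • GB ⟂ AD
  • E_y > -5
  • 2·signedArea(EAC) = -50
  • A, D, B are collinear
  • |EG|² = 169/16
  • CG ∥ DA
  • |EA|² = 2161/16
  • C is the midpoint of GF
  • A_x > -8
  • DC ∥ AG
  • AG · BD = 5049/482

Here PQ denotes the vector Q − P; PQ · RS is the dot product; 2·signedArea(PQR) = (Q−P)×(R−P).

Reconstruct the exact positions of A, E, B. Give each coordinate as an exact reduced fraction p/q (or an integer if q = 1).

A = (-15/2, 7)
B = (-405/241, 1313/241)
E = (-15/4, -4)

1. A_x = -15/2  [DC ∥ AG ∩ CG ∥ DA]
2. A_y = 7  [DC ∥ AG ∩ CG ∥ DA]
   → A = (-15/2, 7)
3. E_x = -15/4  [line 16·x + 10·y + 100 = 0 ∩ |EG|² = 169/16]
4. E_y = -4  [line 16·x + 10·y + 100 = 0 ∩ |EG|² = 169/16]
   → E = (-15/4, -4)
5. B_x = -405/241  [A, D, B are collinear ∩ GB ⟂ AD]
6. B_y = 1313/241  [A, D, B are collinear ∩ GB ⟂ AD]
   → B = (-405/241, 1313/241)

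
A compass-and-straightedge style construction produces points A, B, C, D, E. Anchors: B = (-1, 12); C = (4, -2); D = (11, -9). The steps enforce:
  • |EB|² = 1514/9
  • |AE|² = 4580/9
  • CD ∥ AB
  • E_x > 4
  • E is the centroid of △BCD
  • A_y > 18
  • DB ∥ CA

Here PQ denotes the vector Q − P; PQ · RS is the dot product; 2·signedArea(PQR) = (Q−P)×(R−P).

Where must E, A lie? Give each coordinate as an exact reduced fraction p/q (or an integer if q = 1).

A = (-8, 19)
E = (14/3, 1/3)

1. E_x = 14/3  [E is the centroid of △BCD]
2. E_y = 1/3  [E is the centroid of △BCD]
   → E = (14/3, 1/3)
3. A_x = -8  [CD ∥ AB ∩ DB ∥ CA]
4. A_y = 19  [CD ∥ AB ∩ DB ∥ CA]
   → A = (-8, 19)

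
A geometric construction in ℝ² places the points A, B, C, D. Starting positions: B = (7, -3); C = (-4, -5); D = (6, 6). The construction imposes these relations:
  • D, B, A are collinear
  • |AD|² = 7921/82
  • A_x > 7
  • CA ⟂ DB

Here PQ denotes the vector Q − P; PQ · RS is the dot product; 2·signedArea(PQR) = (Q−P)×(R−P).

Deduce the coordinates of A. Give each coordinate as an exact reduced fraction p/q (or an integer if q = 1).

A = (581/82, -309/82)

1. A_x = 581/82  [D, B, A are collinear ∩ CA ⟂ DB]
2. A_y = -309/82  [D, B, A are collinear ∩ CA ⟂ DB]
   → A = (581/82, -309/82)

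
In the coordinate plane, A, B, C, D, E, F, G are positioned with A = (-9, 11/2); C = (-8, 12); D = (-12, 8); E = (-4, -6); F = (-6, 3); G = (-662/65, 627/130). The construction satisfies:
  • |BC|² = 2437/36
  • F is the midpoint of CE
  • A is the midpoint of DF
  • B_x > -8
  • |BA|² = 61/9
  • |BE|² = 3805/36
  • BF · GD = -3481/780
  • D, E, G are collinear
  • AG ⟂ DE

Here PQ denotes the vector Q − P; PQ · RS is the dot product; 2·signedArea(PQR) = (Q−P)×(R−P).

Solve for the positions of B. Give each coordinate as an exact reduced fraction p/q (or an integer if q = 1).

B = (-7, 23/6)

1. B_x = -7  [line 118/65·x + -413/130·y + 19411/780 = 0 ∩ |BE|² = 3805/36]
2. B_y = 23/6  [line 118/65·x + -413/130·y + 19411/780 = 0 ∩ |BE|² = 3805/36]
   → B = (-7, 23/6)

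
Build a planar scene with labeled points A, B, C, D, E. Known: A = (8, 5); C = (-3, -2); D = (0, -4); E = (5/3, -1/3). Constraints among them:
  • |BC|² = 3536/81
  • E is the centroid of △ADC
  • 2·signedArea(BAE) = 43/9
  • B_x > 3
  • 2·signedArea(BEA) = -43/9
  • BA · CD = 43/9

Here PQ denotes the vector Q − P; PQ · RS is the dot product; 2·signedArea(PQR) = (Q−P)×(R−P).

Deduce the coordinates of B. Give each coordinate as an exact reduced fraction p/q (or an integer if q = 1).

1. B_x = 29/9  [2·signedArea(BEA) = -43/9 ∩ BA · CD = 43/9]
2. B_y = 2/9  [2·signedArea(BEA) = -43/9 ∩ BA · CD = 43/9]
   → B = (29/9, 2/9)

B = (29/9, 2/9)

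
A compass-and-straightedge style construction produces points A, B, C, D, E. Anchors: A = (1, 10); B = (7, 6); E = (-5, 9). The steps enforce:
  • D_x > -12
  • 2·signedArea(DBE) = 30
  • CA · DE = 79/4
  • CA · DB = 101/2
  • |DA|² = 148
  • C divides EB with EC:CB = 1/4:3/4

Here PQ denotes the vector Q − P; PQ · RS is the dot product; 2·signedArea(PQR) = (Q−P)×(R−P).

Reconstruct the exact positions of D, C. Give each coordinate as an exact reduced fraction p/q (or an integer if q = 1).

C = (-2, 33/4)
D = (-11, 8)

1. C_x = -2  [C divides EB with EC:CB = 1/4:3/4]
2. C_y = 33/4  [C divides EB with EC:CB = 1/4:3/4]
   → C = (-2, 33/4)
3. D_x = -11  [2·signedArea(DBE) = 30 ∩ CA · DB = 101/2]
4. D_y = 8  [2·signedArea(DBE) = 30 ∩ CA · DB = 101/2]
   → D = (-11, 8)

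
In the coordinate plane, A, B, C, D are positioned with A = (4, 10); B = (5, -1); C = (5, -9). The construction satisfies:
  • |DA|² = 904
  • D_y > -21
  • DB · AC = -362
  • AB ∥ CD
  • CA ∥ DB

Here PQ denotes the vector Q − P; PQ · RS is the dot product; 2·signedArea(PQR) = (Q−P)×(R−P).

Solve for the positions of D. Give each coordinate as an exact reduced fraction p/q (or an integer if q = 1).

D = (6, -20)

1. D_x = 6  [CA ∥ DB ∩ AB ∥ CD]
2. D_y = -20  [CA ∥ DB ∩ AB ∥ CD]
   → D = (6, -20)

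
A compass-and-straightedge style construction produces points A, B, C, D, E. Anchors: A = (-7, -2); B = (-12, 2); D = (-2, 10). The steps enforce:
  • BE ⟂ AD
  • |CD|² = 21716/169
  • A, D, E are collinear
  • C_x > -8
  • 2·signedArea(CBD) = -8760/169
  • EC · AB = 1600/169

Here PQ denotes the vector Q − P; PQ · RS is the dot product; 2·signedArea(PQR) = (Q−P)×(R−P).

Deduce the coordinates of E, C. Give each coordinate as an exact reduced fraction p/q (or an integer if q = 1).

C = (-1308/169, 38/169)
E = (-1068/169, -62/169)

1. E_x = -1068/169  [A, D, E are collinear ∩ BE ⟂ AD]
2. E_y = -62/169  [A, D, E are collinear ∩ BE ⟂ AD]
   → E = (-1068/169, -62/169)
3. C_x = -1308/169  [2·signedArea(CBD) = -8760/169 ∩ EC · AB = 1600/169]
4. C_y = 38/169  [2·signedArea(CBD) = -8760/169 ∩ EC · AB = 1600/169]
   → C = (-1308/169, 38/169)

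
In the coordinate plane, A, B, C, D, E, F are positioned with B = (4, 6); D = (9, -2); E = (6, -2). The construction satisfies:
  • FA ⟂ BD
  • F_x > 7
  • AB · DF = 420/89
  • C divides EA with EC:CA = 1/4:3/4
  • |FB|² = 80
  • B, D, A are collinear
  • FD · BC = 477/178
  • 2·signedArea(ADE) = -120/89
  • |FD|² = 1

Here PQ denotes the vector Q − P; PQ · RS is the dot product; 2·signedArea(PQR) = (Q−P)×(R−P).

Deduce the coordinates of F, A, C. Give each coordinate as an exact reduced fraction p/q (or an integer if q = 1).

1. A_x = 776/89  [B, D, A are collinear ∩ 2·signedArea(ADE) = -120/89]
2. A_y = -138/89  [B, D, A are collinear ∩ 2·signedArea(ADE) = -120/89]
   → A = (776/89, -138/89)
3. C_x = 1189/178  [C divides EA with EC:CA = 1/4:3/4]
4. C_y = -168/89  [C divides EA with EC:CA = 1/4:3/4]
   → C = (1189/178, -168/89)
5. F_x = 8  [FD · BC = 477/178 ∩ FA ⟂ BD]
6. F_y = -2  [FD · BC = 477/178 ∩ FA ⟂ BD]
   → F = (8, -2)

A = (776/89, -138/89)
C = (1189/178, -168/89)
F = (8, -2)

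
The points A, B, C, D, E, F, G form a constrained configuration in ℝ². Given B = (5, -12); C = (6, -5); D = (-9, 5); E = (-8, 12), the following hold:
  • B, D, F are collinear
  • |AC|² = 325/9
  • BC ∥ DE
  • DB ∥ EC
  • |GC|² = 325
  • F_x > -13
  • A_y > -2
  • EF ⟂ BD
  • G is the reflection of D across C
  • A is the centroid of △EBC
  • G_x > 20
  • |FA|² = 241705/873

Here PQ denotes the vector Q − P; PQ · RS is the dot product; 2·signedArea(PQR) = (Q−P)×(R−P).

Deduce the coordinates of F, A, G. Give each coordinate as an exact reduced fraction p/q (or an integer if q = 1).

A = (1, -5/3)
F = (-1167/97, 842/97)
G = (21, -15)

1. F_x = -1167/97  [B, D, F are collinear ∩ EF ⟂ BD]
2. F_y = 842/97  [B, D, F are collinear ∩ EF ⟂ BD]
   → F = (-1167/97, 842/97)
3. A_x = 1  [A is the centroid of △EBC]
4. A_y = -5/3  [A is the centroid of △EBC]
   → A = (1, -5/3)
5. G_x = 21  [G is the reflection of D across C]
6. G_y = -15  [G is the reflection of D across C]
   → G = (21, -15)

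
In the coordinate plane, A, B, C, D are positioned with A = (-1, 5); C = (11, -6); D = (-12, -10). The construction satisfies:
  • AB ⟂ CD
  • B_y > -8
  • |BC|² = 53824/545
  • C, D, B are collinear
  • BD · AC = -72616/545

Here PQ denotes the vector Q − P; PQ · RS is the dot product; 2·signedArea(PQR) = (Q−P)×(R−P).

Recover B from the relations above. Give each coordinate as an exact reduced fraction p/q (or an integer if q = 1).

1. B_x = 659/545  [C, D, B are collinear ∩ AB ⟂ CD]
2. B_y = -4198/545  [C, D, B are collinear ∩ AB ⟂ CD]
   → B = (659/545, -4198/545)

B = (659/545, -4198/545)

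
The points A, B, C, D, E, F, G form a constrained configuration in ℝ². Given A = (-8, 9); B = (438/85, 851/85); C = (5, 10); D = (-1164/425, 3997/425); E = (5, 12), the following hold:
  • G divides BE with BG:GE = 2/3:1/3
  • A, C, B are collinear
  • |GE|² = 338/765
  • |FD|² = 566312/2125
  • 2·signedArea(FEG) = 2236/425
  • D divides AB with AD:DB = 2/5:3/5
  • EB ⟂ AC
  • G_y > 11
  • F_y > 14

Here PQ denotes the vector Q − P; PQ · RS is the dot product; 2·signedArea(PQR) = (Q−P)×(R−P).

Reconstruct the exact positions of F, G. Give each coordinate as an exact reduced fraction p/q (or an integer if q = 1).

1. G_x = 1288/255  [G divides BE with BG:GE = 2/3:1/3]
2. G_y = 2891/255  [G divides BE with BG:GE = 2/3:1/3]
   → G = (1288/255, 2891/255)
3. F_x = 5414/425  [line 169/255·x + 13/255·y + -689/75 = 0 ∩ |FD|² = 566312/2125]
4. F_y = 6203/425  [line 169/255·x + 13/255·y + -689/75 = 0 ∩ |FD|² = 566312/2125]
   → F = (5414/425, 6203/425)

F = (5414/425, 6203/425)
G = (1288/255, 2891/255)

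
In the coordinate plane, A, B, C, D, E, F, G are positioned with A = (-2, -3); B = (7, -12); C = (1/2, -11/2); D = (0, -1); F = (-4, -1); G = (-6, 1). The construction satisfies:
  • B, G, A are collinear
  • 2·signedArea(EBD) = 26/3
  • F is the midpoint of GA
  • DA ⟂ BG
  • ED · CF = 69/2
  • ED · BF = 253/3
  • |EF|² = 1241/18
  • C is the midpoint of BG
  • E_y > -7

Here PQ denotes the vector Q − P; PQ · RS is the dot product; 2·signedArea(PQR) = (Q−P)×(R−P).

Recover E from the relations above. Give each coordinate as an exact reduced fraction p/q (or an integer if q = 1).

1. E_x = 5/2  [2·signedArea(EBD) = 26/3 ∩ ED · BF = 253/3]
2. E_y = -37/6  [2·signedArea(EBD) = 26/3 ∩ ED · BF = 253/3]
   → E = (5/2, -37/6)

E = (5/2, -37/6)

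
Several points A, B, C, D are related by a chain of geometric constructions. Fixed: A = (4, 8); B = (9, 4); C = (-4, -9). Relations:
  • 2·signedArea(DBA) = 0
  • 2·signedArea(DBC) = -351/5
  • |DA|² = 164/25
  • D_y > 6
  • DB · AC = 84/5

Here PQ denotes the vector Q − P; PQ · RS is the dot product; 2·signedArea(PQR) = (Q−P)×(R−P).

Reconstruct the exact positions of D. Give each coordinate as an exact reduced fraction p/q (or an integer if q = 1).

D = (6, 32/5)

1. D_x = 6  [2·signedArea(DBA) = 0 ∩ 2·signedArea(DBC) = -351/5]
2. D_y = 32/5  [2·signedArea(DBA) = 0 ∩ 2·signedArea(DBC) = -351/5]
   → D = (6, 32/5)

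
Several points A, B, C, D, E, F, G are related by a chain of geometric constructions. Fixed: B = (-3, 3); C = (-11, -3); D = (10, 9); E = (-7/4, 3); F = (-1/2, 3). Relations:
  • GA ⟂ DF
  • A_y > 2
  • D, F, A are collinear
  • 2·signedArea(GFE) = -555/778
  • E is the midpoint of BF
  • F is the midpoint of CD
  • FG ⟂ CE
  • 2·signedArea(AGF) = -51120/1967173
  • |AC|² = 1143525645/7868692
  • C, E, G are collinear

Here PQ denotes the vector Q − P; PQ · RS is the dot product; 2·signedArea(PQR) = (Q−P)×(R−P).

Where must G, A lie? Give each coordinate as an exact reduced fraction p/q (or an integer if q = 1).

1. G_x = -677/778  [C, E, G are collinear ∩ FG ⟂ CE]
2. G_y = 1389/389  [C, E, G are collinear ∩ FG ⟂ CE]
   → G = (-677/778, 1389/389)
3. A_x = -5393/10114  [D, F, A are collinear ∩ GA ⟂ DF]
4. A_y = 15075/5057  [D, F, A are collinear ∩ GA ⟂ DF]
   → A = (-5393/10114, 15075/5057)

A = (-5393/10114, 15075/5057)
G = (-677/778, 1389/389)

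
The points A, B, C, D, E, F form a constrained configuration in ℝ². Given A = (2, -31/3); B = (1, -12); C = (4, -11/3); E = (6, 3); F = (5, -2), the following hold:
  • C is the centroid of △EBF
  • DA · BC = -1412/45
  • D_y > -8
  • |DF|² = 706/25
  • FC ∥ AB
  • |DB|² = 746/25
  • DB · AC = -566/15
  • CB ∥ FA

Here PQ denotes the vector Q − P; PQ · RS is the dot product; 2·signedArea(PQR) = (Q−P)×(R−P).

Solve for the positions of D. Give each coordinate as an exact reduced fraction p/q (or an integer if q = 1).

1. D_x = 16/5  [DB · AC = -566/15 ∩ DA · BC = -1412/45]
2. D_y = -7  [DB · AC = -566/15 ∩ DA · BC = -1412/45]
   → D = (16/5, -7)

D = (16/5, -7)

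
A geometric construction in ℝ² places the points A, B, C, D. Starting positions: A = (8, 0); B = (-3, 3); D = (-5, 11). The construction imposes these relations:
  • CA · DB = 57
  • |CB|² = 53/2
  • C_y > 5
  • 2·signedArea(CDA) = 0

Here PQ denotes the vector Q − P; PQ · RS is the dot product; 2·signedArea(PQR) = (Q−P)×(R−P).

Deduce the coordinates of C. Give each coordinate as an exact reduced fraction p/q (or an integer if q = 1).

C = (3/2, 11/2)

1. C_x = 3/2  [2·signedArea(CDA) = 0 ∩ CA · DB = 57]
2. C_y = 11/2  [2·signedArea(CDA) = 0 ∩ CA · DB = 57]
   → C = (3/2, 11/2)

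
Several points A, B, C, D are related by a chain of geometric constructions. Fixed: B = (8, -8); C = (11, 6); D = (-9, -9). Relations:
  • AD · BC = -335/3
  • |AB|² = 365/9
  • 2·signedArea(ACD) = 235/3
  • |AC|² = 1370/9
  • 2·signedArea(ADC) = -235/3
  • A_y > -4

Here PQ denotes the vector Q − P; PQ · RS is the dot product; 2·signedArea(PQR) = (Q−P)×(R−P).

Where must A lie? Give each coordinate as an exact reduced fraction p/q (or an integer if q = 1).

A = (10/3, -11/3)

1. A_x = 10/3  [2·signedArea(ACD) = 235/3 ∩ AD · BC = -335/3]
2. A_y = -11/3  [2·signedArea(ACD) = 235/3 ∩ AD · BC = -335/3]
   → A = (10/3, -11/3)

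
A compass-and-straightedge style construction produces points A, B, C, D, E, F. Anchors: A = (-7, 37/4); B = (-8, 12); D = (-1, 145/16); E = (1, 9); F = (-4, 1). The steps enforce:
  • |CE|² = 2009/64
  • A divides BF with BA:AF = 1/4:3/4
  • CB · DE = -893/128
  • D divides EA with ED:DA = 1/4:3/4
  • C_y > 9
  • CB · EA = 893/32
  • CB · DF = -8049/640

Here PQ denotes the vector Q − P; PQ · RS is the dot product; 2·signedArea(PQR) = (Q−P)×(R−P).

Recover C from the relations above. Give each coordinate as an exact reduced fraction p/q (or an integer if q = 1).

C = (-23/5, 367/40)

1. C_x = -23/5  [CB · DE = -893/128 ∩ CB · DF = -8049/640]
2. C_y = 367/40  [CB · DE = -893/128 ∩ CB · DF = -8049/640]
   → C = (-23/5, 367/40)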